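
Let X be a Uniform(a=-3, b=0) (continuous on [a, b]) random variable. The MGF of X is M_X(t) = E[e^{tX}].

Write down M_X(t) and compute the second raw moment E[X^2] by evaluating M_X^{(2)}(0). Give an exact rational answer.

M_X(t) = (1 - e^(-3*t))/(3*t)
M′(t) = (3*t - e^(3*t) + 1)*e^(-3*t)/(3*t^2)
M′′(t) = (-9*t^2 - 6*t + 2*e^(3*t) - 2)*e^(-3*t)/(3*t^3)

E[X^2] = M′′(0) = 3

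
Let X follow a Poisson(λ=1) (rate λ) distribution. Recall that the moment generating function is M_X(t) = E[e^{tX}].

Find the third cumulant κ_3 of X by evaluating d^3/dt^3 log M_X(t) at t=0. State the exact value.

κ_3 = K^(3)(0) = 1

M_X(t) = e^(e^(t) - 1)
K_X(t) = log M_X(t) = e^(t) - 1
K^(3)(t) = e^(t)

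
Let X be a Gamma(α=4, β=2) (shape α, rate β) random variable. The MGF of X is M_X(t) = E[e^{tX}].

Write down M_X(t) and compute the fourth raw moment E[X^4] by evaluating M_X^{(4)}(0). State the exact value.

E[X^4] = d^4M/dt^4 |_{t=0} = 105/2

M_X(t) = 16/(2 - t)^4
dM/dt = -64/(t^5 - 10*t^4 + 40*t^3 - 80*t^2 + 80*t - 32)
d^2M/dt^2 = 320/(t^6 - 12*t^5 + 60*t^4 - 160*t^3 + 240*t^2 - 192*t + 64)
d^3M/dt^3 = -1920/(t^7 - 14*t^6 + 84*t^5 - 280*t^4 + 560*t^3 - 672*t^2 + 448*t - 128)
d^4M/dt^4 = 13440/(t^8 - 16*t^7 + 112*t^6 - 448*t^5 + 1120*t^4 - 1792*t^3 + 1792*t^2 - 1024*t + 256)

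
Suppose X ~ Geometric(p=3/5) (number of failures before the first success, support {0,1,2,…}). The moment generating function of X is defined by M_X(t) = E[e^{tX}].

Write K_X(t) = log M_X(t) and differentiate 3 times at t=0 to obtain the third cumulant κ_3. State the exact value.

M_X(t) = 3/(5*(1 - 2*e^(t)/5))
K_X(t) = log M_X(t) = -log(1 - 2*e^(t)/5) - log(5) + log(3)
K^(3)(t) = (-20*e^(2*t) - 50*e^(t))/(8*e^(3*t) - 60*e^(2*t) + 150*e^(t) - 125)

κ_3 = K^(3)(0) = 70/27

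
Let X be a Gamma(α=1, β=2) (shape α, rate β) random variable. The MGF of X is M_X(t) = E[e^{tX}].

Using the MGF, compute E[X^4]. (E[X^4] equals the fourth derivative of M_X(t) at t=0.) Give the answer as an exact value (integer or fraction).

E[X^4] = D^4[M](0) = 3/2

M_X(t) = 2/(2 - t)
D^4[M](t) = -48/(t^5 - 10*t^4 + 40*t^3 - 80*t^2 + 80*t - 32)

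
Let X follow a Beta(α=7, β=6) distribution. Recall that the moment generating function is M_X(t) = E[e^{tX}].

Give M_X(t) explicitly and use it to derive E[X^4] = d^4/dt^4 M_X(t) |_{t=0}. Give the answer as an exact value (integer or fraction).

E[X^4] = d^4M/dt^4 |_{t=0} = 3/26

M_X(t) = ₁F₁(7; 13; t)
dM/dt = 7*₁F₁(8; 14; t)/13
d^2M/dt^2 = 4*₁F₁(9; 15; t)/13
d^3M/dt^3 = 12*₁F₁(10; 16; t)/65
d^4M/dt^4 = 3*₁F₁(11; 17; t)/26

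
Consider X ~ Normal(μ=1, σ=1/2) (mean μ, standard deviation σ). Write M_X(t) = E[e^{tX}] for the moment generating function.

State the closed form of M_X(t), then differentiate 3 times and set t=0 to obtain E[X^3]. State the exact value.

M_X(t) = e^(t^2/8 + t)
dM/dt = t*e^(t)*e^(t^2/8)/4 + e^(t)*e^(t^2/8)
d^2M/dt^2 = t^2*e^(t)*e^(t^2/8)/16 + t*e^(t)*e^(t^2/8)/2 + 5*e^(t)*e^(t^2/8)/4
d^3M/dt^3 = t^3*e^(t)*e^(t^2/8)/64 + 3*t^2*e^(t)*e^(t^2/8)/16 + 15*t*e^(t)*e^(t^2/8)/16 + 7*e^(t)*e^(t^2/8)/4

E[X^3] = d^3M/dt^3 |_{t=0} = 7/4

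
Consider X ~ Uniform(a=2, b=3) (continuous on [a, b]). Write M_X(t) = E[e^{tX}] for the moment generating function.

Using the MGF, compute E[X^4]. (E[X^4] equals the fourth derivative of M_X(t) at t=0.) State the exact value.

E[X^4] = M′′′′(0) = 211/5

M_X(t) = (e^(3*t) - e^(2*t))/t
M′(t) = (3*t*e^(3*t) - 2*t*e^(2*t) - e^(3*t) + e^(2*t))/t^2
M′′(t) = (9*t^2*e^(3*t) - 4*t^2*e^(2*t) - 6*t*e^(3*t) + 4*t*e^(2*t) + 2*e^(3*t) - 2*e^(2*t))/t^3
M′′′(t) = (27*t^3*e^(3*t) - 8*t^3*e^(2*t) - 27*t^2*e^(3*t) + 12*t^2*e^(2*t) + 18*t*e^(3*t) - 12*t*e^(2*t) - 6*e^(3*t) + 6*e^(2*t))/t^4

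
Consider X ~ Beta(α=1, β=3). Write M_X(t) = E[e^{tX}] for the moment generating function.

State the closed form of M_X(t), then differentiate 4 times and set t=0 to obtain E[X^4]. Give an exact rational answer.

E[X^4] = M^(4)(0) = 1/35

M_X(t) = ₁F₁(1; 4; t)
M^(4)(t) = ₁F₁(5; 8; t)/35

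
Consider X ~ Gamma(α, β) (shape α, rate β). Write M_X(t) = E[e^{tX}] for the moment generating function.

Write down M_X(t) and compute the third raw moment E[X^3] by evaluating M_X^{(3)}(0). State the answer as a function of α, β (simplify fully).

M_X(t) = (β/(β - t))^α
D^3[M](t) = (-α^3*β^α*(1/(β - t))^α - 3*α^2*β^α*(1/(β - t))^α - 2*α*β^α*(1/(β - t))^α)/(-β^3 + 3*β^2*t - 3*β*t^2 + t^3)

E[X^3] = D^3[M](0) = α*(α^2 + 3*α + 2)/β^3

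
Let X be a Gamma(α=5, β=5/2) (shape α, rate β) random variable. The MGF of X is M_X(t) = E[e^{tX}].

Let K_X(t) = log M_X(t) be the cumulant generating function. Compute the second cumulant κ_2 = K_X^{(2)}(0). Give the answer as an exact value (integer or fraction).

κ_2 = D^2[K](0) = 4/5

M_X(t) = 3125/(32*(5/2 - t)^5)
K_X(t) = log M_X(t) = -5*log(5/2 - t) - 5*log(2) + 5*log(5)
D^2[K](t) = 20/(4*t^2 - 20*t + 25)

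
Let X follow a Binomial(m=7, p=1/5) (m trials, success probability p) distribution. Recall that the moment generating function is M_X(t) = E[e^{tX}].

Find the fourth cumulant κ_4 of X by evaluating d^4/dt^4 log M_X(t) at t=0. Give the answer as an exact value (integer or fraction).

κ_4 = D^4[K](0) = 28/625

M_X(t) = (e^(t)/5 + 4/5)^7
K_X(t) = log M_X(t) = 7*log(e^(t)/5 + 4/5)
D^4[K](t) = (28*e^(3*t) - 448*e^(2*t) + 448*e^(t))/(e^(4*t) + 16*e^(3*t) + 96*e^(2*t) + 256*e^(t) + 256)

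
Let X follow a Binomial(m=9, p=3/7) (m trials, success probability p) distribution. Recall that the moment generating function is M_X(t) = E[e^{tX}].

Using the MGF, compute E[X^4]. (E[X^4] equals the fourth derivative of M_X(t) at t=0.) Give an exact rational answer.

E[X^4] = M^(4)(0) = 149715/343

M_X(t) = (3*e^(t)/7 + 4/7)^9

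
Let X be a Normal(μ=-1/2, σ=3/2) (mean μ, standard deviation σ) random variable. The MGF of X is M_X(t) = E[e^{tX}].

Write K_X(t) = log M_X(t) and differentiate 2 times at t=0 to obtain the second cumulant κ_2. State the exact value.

M_X(t) = e^(9*t^2/8 - t/2)
K_X(t) = log M_X(t) = 9*t^2/8 - t/2
K^(2)(t) = 9/4

κ_2 = K^(2)(0) = 9/4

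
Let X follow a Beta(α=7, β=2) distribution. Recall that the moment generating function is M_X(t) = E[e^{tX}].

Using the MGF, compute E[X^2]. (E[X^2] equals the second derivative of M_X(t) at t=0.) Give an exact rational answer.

E[X^2] = d^2M/dt^2 |_{t=0} = 28/45

M_X(t) = ₁F₁(7; 9; t)
dM/dt = 7*₁F₁(8; 10; t)/9
d^2M/dt^2 = 28*₁F₁(9; 11; t)/45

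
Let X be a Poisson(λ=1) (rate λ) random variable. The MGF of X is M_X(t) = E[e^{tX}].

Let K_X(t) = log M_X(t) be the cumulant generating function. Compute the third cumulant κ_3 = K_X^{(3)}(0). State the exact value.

κ_3 = d^3K/dt^3 |_{t=0} = 1

M_X(t) = e^(e^(t) - 1)
K_X(t) = log M_X(t) = e^(t) - 1
dK/dt = e^(t)
d^2K/dt^2 = e^(t)
d^3K/dt^3 = e^(t)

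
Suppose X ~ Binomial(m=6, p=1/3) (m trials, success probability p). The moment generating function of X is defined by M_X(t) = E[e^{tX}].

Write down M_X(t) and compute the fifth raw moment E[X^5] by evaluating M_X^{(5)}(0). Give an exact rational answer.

E[X^5] = d^5M/dt^5 |_{t=0} = 5684/27

M_X(t) = (e^(t)/3 + 2/3)^6
dM/dt = 2*e^(6*t)/243 + 20*e^(5*t)/243 + 80*e^(4*t)/243 + 160*e^(3*t)/243 + 160*e^(2*t)/243 + 64*e^(t)/243
d^2M/dt^2 = 4*e^(6*t)/81 + 100*e^(5*t)/243 + 320*e^(4*t)/243 + 160*e^(3*t)/81 + 320*e^(2*t)/243 + 64*e^(t)/243
d^3M/dt^3 = 8*e^(6*t)/27 + 500*e^(5*t)/243 + 1280*e^(4*t)/243 + 160*e^(3*t)/27 + 640*e^(2*t)/243 + 64*e^(t)/243
d^4M/dt^4 = 16*e^(6*t)/9 + 2500*e^(5*t)/243 + 5120*e^(4*t)/243 + 160*e^(3*t)/9 + 1280*e^(2*t)/243 + 64*e^(t)/243
d^5M/dt^5 = 32*e^(6*t)/3 + 12500*e^(5*t)/243 + 20480*e^(4*t)/243 + 160*e^(3*t)/3 + 2560*e^(2*t)/243 + 64*e^(t)/243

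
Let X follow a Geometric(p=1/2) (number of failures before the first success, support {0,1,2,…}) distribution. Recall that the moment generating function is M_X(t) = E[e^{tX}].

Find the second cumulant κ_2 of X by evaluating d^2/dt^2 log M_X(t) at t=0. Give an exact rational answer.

M_X(t) = 1/(2*(1 - e^(t)/2))
K_X(t) = log M_X(t) = -log(1 - e^(t)/2) - log(2)
dK/dt = -e^(t)/(e^(t) - 2)
d^2K/dt^2 = 2*e^(t)/(e^(2*t) - 4*e^(t) + 4)

κ_2 = d^2K/dt^2 |_{t=0} = 2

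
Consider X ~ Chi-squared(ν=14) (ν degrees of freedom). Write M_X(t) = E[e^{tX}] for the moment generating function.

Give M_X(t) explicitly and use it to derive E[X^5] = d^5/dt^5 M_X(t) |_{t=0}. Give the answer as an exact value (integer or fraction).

E[X^5] = M′′′′′(0) = 1774080

M_X(t) = (1 - 2*t)^(-7)
M′(t) = 14/(256*t^8 - 1024*t^7 + 1792*t^6 - 1792*t^5 + 1120*t^4 - 448*t^3 + 112*t^2 - 16*t + 1)
M′′(t) = -224/(512*t^9 - 2304*t^8 + 4608*t^7 - 5376*t^6 + 4032*t^5 - 2016*t^4 + 672*t^3 - 144*t^2 + 18*t - 1)
M′′′(t) = 4032/(1024*t^10 - 5120*t^9 + 11520*t^8 - 15360*t^7 + 13440*t^6 - 8064*t^5 + 3360*t^4 - 960*t^3 + 180*t^2 - 20*t + 1)
M′′′′(t) = -80640/(2048*t^11 - 11264*t^10 + 28160*t^9 - 42240*t^8 + 42240*t^7 - 29568*t^6 + 14784*t^5 - 5280*t^4 + 1320*t^3 - 220*t^2 + 22*t - 1)
M′′′′′(t) = 1774080/(4096*t^12 - 24576*t^11 + 67584*t^10 - 112640*t^9 + 126720*t^8 - 101376*t^7 + 59136*t^6 - 25344*t^5 + 7920*t^4 - 1760*t^3 + 264*t^2 - 24*t + 1)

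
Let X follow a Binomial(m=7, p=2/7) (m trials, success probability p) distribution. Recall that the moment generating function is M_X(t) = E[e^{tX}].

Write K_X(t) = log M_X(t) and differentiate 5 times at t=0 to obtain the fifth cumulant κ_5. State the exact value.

κ_5 = d^5K/dt^5 |_{t=0} = -2130/2401

M_X(t) = (2*e^(t)/7 + 5/7)^7
K_X(t) = log M_X(t) = 7*log(2*e^(t)/7 + 5/7)
dK/dt = 14*e^(t)/(2*e^(t) + 5)
d^2K/dt^2 = 70*e^(t)/(4*e^(2*t) + 20*e^(t) + 25)
d^3K/dt^3 = (-140*e^(2*t) + 350*e^(t))/(8*e^(3*t) + 60*e^(2*t) + 150*e^(t) + 125)
d^4K/dt^4 = (280*e^(3*t) - 2800*e^(2*t) + 1750*e^(t))/(16*e^(4*t) + 160*e^(3*t) + 600*e^(2*t) + 1000*e^(t) + 625)
d^5K/dt^5 = (-560*e^(4*t) + 15400*e^(3*t) - 38500*e^(2*t) + 8750*e^(t))/(32*e^(5*t) + 400*e^(4*t) + 2000*e^(3*t) + 5000*e^(2*t) + 6250*e^(t) + 3125)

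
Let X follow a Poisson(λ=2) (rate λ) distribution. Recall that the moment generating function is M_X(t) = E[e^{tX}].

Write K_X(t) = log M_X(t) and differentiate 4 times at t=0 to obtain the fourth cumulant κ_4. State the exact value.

κ_4 = K′′′′(0) = 2

M_X(t) = e^(2*e^(t) - 2)
K_X(t) = log M_X(t) = 2*e^(t) - 2
K′(t) = 2*e^(t)
K′′(t) = 2*e^(t)
K′′′(t) = 2*e^(t)
K′′′′(t) = 2*e^(t)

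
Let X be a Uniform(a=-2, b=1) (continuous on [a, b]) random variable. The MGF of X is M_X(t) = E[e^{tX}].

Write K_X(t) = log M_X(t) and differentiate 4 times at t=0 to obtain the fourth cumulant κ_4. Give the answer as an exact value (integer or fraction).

κ_4 = K^(4)(0) = -27/40

M_X(t) = (e^(t) - e^(-2*t))/(3*t)
K_X(t) = log M_X(t) = -log(t) + log(e^(t) - e^(-2*t)) - log(3)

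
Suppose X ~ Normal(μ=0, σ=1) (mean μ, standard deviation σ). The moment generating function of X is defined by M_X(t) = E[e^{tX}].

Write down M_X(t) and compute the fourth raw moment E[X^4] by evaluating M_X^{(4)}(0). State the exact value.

E[X^4] = d^4M/dt^4 |_{t=0} = 3

M_X(t) = e^(t^2/2)
dM/dt = t*e^(t^2/2)
d^2M/dt^2 = t^2*e^(t^2/2) + e^(t^2/2)
d^3M/dt^3 = t^3*e^(t^2/2) + 3*t*e^(t^2/2)
d^4M/dt^4 = t^4*e^(t^2/2) + 6*t^2*e^(t^2/2) + 3*e^(t^2/2)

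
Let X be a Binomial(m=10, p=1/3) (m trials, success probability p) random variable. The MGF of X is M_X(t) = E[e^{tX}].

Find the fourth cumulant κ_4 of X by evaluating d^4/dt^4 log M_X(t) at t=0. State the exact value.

M_X(t) = (e^(t)/3 + 2/3)^10
K_X(t) = log M_X(t) = 10*log(e^(t)/3 + 2/3)
D^4[K](t) = (20*e^(3*t) - 160*e^(2*t) + 80*e^(t))/(e^(4*t) + 8*e^(3*t) + 24*e^(2*t) + 32*e^(t) + 16)

κ_4 = D^4[K](0) = -20/27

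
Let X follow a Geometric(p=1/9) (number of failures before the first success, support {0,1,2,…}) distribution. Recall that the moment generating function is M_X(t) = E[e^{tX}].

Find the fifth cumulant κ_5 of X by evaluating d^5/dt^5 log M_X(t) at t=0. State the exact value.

κ_5 = K′′′′′(0) = 1058760

M_X(t) = 1/(9*(1 - 8*e^(t)/9))
K_X(t) = log M_X(t) = -log(1 - 8*e^(t)/9) - 2*log(3)
K′(t) = -8*e^(t)/(8*e^(t) - 9)
K′′(t) = 72*e^(t)/(64*e^(2*t) - 144*e^(t) + 81)
K′′′(t) = (-576*e^(2*t) - 648*e^(t))/(512*e^(3*t) - 1728*e^(2*t) + 1944*e^(t) - 729)
K′′′′(t) = (4608*e^(3*t) + 20736*e^(2*t) + 5832*e^(t))/(4096*e^(4*t) - 18432*e^(3*t) + 31104*e^(2*t) - 23328*e^(t) + 6561)
K′′′′′(t) = (-36864*e^(4*t) - 456192*e^(3*t) - 513216*e^(2*t) - 52488*e^(t))/(32768*e^(5*t) - 184320*e^(4*t) + 414720*e^(3*t) - 466560*e^(2*t) + 262440*e^(t) - 59049)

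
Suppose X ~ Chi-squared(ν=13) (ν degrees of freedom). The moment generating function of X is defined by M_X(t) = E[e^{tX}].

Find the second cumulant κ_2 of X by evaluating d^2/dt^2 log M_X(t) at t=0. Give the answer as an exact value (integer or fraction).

M_X(t) = (1 - 2*t)^(-13/2)
K_X(t) = log M_X(t) = -13*log(1 - 2*t)/2
K^(2)(t) = 26/(4*t^2 - 4*t + 1)

κ_2 = K^(2)(0) = 26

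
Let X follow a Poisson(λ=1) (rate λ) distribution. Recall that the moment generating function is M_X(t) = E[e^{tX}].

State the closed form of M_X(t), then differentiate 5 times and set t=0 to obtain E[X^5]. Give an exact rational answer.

E[X^5] = d^5M/dt^5 |_{t=0} = 52

M_X(t) = e^(e^(t) - 1)
dM/dt = e^(-1)*e^(t)*e^(e^(t))
d^2M/dt^2 = (e^(2*t)*e^(e^(t)) + e^(t)*e^(e^(t)))*e^(-1)
d^3M/dt^3 = (e^(3*t)*e^(e^(t)) + 3*e^(2*t)*e^(e^(t)) + e^(t)*e^(e^(t)))*e^(-1)
d^4M/dt^4 = (e^(4*t)*e^(e^(t)) + 6*e^(3*t)*e^(e^(t)) + 7*e^(2*t)*e^(e^(t)) + e^(t)*e^(e^(t)))*e^(-1)
d^5M/dt^5 = (e^(5*t)*e^(e^(t)) + 10*e^(4*t)*e^(e^(t)) + 25*e^(3*t)*e^(e^(t)) + 15*e^(2*t)*e^(e^(t)) + e^(t)*e^(e^(t)))*e^(-1)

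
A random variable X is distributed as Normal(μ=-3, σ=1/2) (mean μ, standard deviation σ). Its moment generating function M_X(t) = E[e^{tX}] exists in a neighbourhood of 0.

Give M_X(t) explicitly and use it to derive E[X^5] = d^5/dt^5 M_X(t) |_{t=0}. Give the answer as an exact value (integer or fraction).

E[X^5] = M^(5)(0) = -5013/16

M_X(t) = e^(t^2/8 - 3*t)
M^(5)(t) = (t^5*e^(t^2/8) - 60*t^4*e^(t^2/8) + 1480*t^3*e^(t^2/8) - 18720*t^2*e^(t^2/8) + 121200*t*e^(t^2/8) - 320832*e^(t^2/8))*e^(-3*t)/1024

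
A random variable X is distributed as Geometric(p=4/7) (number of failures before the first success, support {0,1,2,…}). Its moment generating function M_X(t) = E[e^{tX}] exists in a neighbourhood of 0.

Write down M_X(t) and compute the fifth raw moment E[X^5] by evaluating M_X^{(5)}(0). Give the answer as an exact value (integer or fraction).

M_X(t) = 4/(7*(1 - 3*e^(t)/7))
dM/dt = 12*e^(t)/(9*e^(2*t) - 42*e^(t) + 49)
d^2M/dt^2 = (-36*e^(2*t) - 84*e^(t))/(27*e^(3*t) - 189*e^(2*t) + 441*e^(t) - 343)
d^3M/dt^3 = (108*e^(3*t) + 1008*e^(2*t) + 588*e^(t))/(81*e^(4*t) - 756*e^(3*t) + 2646*e^(2*t) - 4116*e^(t) + 2401)
d^4M/dt^4 = (-324*e^(4*t) - 8316*e^(3*t) - 19404*e^(2*t) - 4116*e^(t))/(243*e^(5*t) - 2835*e^(4*t) + 13230*e^(3*t) - 30870*e^(2*t) + 36015*e^(t) - 16807)

E[X^5] = d^5M/dt^5 |_{t=0} = 23721/128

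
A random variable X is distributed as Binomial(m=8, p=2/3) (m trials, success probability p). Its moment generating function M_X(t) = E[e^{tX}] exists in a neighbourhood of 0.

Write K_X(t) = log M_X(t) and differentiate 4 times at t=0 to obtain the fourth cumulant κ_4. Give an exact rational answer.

κ_4 = K′′′′(0) = -16/27

M_X(t) = (2*e^(t)/3 + 1/3)^8
K_X(t) = log M_X(t) = 8*log(2*e^(t)/3 + 1/3)
K′(t) = 16*e^(t)/(2*e^(t) + 1)
K′′(t) = 16*e^(t)/(4*e^(2*t) + 4*e^(t) + 1)
K′′′(t) = (-32*e^(2*t) + 16*e^(t))/(8*e^(3*t) + 12*e^(2*t) + 6*e^(t) + 1)
K′′′′(t) = (64*e^(3*t) - 128*e^(2*t) + 16*e^(t))/(16*e^(4*t) + 32*e^(3*t) + 24*e^(2*t) + 8*e^(t) + 1)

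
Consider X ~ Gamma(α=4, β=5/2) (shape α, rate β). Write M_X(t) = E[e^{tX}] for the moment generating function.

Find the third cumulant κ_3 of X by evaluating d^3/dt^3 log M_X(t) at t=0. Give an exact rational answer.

κ_3 = d^3K/dt^3 |_{t=0} = 64/125

M_X(t) = 625/(16*(5/2 - t)^4)
K_X(t) = log M_X(t) = -4*log(5/2 - t) - 4*log(2) + 4*log(5)
dK/dt = -8/(2*t - 5)
d^2K/dt^2 = 16/(4*t^2 - 20*t + 25)
d^3K/dt^3 = -64/(8*t^3 - 60*t^2 + 150*t - 125)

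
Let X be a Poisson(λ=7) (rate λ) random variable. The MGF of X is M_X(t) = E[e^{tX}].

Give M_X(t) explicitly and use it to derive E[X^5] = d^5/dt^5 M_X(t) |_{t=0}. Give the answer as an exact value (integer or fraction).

E[X^5] = M^(5)(0) = 50134

M_X(t) = e^(7*e^(t) - 7)
M^(5)(t) = (16807*e^(5*t)*e^(7*e^(t)) + 24010*e^(4*t)*e^(7*e^(t)) + 8575*e^(3*t)*e^(7*e^(t)) + 735*e^(2*t)*e^(7*e^(t)) + 7*e^(t)*e^(7*e^(t)))*e^(-7)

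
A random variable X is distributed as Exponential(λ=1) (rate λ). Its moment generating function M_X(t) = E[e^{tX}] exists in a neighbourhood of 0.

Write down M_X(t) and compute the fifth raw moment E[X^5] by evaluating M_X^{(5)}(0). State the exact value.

E[X^5] = M^(5)(0) = 120

M_X(t) = 1/(1 - t)
M^(5)(t) = 120/(t^6 - 6*t^5 + 15*t^4 - 20*t^3 + 15*t^2 - 6*t + 1)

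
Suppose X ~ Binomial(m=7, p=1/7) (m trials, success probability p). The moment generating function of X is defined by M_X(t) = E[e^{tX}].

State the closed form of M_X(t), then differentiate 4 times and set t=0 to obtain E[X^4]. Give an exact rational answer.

E[X^4] = M′′′′(0) = 3781/343

M_X(t) = (e^(t)/7 + 6/7)^7
M′(t) = e^(7*t)/117649 + 36*e^(6*t)/117649 + 540*e^(5*t)/117649 + 4320*e^(4*t)/117649 + 19440*e^(3*t)/117649 + 46656*e^(2*t)/117649 + 46656*e^(t)/117649
M′′(t) = e^(7*t)/16807 + 216*e^(6*t)/117649 + 2700*e^(5*t)/117649 + 17280*e^(4*t)/117649 + 58320*e^(3*t)/117649 + 93312*e^(2*t)/117649 + 46656*e^(t)/117649
M′′′(t) = e^(7*t)/2401 + 1296*e^(6*t)/117649 + 13500*e^(5*t)/117649 + 69120*e^(4*t)/117649 + 174960*e^(3*t)/117649 + 186624*e^(2*t)/117649 + 46656*e^(t)/117649
M′′′′(t) = e^(7*t)/343 + 7776*e^(6*t)/117649 + 67500*e^(5*t)/117649 + 276480*e^(4*t)/117649 + 524880*e^(3*t)/117649 + 373248*e^(2*t)/117649 + 46656*e^(t)/117649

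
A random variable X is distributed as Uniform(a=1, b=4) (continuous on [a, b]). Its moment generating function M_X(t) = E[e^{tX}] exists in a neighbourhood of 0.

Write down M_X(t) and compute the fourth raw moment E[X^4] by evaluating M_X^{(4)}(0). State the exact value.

E[X^4] = D^4[M](0) = 341/5

M_X(t) = (e^(4*t) - e^(t))/(3*t)
D^4[M](t) = (256*t^4*e^(4*t) - t^4*e^(t) - 256*t^3*e^(4*t) + 4*t^3*e^(t) + 192*t^2*e^(4*t) - 12*t^2*e^(t) - 96*t*e^(4*t) + 24*t*e^(t) + 24*e^(4*t) - 24*e^(t))/(3*t^5)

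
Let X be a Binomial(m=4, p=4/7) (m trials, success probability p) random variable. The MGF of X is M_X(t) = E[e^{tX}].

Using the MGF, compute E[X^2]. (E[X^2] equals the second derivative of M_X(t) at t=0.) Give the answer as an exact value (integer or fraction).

M_X(t) = (4*e^(t)/7 + 3/7)^4
dM/dt = 1024*e^(4*t)/2401 + 2304*e^(3*t)/2401 + 1728*e^(2*t)/2401 + 432*e^(t)/2401
d^2M/dt^2 = 4096*e^(4*t)/2401 + 6912*e^(3*t)/2401 + 3456*e^(2*t)/2401 + 432*e^(t)/2401

E[X^2] = d^2M/dt^2 |_{t=0} = 304/49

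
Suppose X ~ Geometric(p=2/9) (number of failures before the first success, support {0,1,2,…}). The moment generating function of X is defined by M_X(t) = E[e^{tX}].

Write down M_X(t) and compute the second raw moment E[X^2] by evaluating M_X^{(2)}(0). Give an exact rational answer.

M_X(t) = 2/(9*(1 - 7*e^(t)/9))
D^2[M](t) = (-98*e^(2*t) - 126*e^(t))/(343*e^(3*t) - 1323*e^(2*t) + 1701*e^(t) - 729)

E[X^2] = D^2[M](0) = 28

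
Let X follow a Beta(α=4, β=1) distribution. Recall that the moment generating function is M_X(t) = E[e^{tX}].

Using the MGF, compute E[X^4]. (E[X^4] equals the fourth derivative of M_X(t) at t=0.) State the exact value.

E[X^4] = M^(4)(0) = 1/2

M_X(t) = ₁F₁(4; 5; t)
M^(4)(t) = ₁F₁(8; 9; t)/2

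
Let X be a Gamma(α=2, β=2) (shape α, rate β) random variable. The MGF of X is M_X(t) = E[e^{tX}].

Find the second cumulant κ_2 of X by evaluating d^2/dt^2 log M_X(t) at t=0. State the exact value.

κ_2 = D^2[K](0) = 1/2

M_X(t) = 4/(2 - t)^2
K_X(t) = log M_X(t) = -2*log(2 - t) + 2*log(2)
D^2[K](t) = 2/(t^2 - 4*t + 4)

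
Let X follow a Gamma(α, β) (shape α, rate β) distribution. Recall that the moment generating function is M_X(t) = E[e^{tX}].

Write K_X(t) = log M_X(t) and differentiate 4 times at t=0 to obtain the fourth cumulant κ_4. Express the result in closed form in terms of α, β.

M_X(t) = (β/(β - t))^α
K_X(t) = log M_X(t) = α*(log(β) - log(β - t))
K^(4)(t) = 6*α/(β^4 - 4*β^3*t + 6*β^2*t^2 - 4*β*t^3 + t^4)

κ_4 = K^(4)(0) = 6*α/β^4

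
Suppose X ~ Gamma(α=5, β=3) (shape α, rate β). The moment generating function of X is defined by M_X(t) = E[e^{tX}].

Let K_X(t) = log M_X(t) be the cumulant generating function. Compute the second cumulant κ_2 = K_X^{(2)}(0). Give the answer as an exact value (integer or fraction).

M_X(t) = 243/(3 - t)^5
K_X(t) = log M_X(t) = -5*log(3 - t) + 5*log(3)
D^2[K](t) = 5/(t^2 - 6*t + 9)

κ_2 = D^2[K](0) = 5/9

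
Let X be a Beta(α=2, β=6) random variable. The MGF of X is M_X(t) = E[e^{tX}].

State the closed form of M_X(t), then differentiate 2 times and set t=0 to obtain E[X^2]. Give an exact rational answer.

E[X^2] = M^(2)(0) = 1/12

M_X(t) = ₁F₁(2; 8; t)
M^(2)(t) = ₁F₁(4; 10; t)/12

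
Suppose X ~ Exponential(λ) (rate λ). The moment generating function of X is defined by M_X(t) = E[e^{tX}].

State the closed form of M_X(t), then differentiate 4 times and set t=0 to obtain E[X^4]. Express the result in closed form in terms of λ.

M_X(t) = λ/(λ - t)
M′(t) = λ/(λ^2 - 2*λ*t + t^2)
M′′(t) = -2*λ/(-λ^3 + 3*λ^2*t - 3*λ*t^2 + t^3)
M′′′(t) = 6*λ/(λ^4 - 4*λ^3*t + 6*λ^2*t^2 - 4*λ*t^3 + t^4)
M′′′′(t) = -24*λ/(-λ^5 + 5*λ^4*t - 10*λ^3*t^2 + 10*λ^2*t^3 - 5*λ*t^4 + t^5)

E[X^4] = M′′′′(0) = 24/λ^4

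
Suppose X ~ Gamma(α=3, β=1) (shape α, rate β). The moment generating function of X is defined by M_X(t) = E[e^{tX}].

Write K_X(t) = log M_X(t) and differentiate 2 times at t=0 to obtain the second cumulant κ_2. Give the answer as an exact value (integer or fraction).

M_X(t) = (1 - t)^(-3)
K_X(t) = log M_X(t) = -3*log(1 - t)
K^(2)(t) = 3/(t^2 - 2*t + 1)

κ_2 = K^(2)(0) = 3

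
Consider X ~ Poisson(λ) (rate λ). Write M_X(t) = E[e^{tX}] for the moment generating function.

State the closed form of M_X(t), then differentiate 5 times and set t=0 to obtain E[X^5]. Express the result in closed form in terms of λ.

M_X(t) = e^(λ*(e^(t) - 1))
M′(t) = λ*e^(-λ)*e^(t)*e^(λ*e^(t))
M′′(t) = (λ^2*e^(2*t)*e^(λ*e^(t)) + λ*e^(t)*e^(λ*e^(t)))*e^(-λ)
M′′′(t) = (λ^3*e^(3*t)*e^(λ*e^(t)) + 3*λ^2*e^(2*t)*e^(λ*e^(t)) + λ*e^(t)*e^(λ*e^(t)))*e^(-λ)
M′′′′(t) = (λ^4*e^(4*t)*e^(λ*e^(t)) + 6*λ^3*e^(3*t)*e^(λ*e^(t)) + 7*λ^2*e^(2*t)*e^(λ*e^(t)) + λ*e^(t)*e^(λ*e^(t)))*e^(-λ)
M′′′′′(t) = (λ^5*e^(5*t)*e^(λ*e^(t)) + 10*λ^4*e^(4*t)*e^(λ*e^(t)) + 25*λ^3*e^(3*t)*e^(λ*e^(t)) + 15*λ^2*e^(2*t)*e^(λ*e^(t)) + λ*e^(t)*e^(λ*e^(t)))*e^(-λ)

E[X^5] = M′′′′′(0) = λ*(λ^4 + 10*λ^3 + 25*λ^2 + 15*λ + 1)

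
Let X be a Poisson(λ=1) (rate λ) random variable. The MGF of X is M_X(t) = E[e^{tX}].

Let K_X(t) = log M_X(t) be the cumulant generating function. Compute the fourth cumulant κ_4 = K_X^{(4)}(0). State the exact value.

M_X(t) = e^(e^(t) - 1)
K_X(t) = log M_X(t) = e^(t) - 1
D^4[K](t) = e^(t)

κ_4 = D^4[K](0) = 1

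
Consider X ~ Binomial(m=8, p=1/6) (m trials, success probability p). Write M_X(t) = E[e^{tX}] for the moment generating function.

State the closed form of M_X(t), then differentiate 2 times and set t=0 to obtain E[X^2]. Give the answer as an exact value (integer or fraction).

E[X^2] = M^(2)(0) = 26/9

M_X(t) = (e^(t)/6 + 5/6)^8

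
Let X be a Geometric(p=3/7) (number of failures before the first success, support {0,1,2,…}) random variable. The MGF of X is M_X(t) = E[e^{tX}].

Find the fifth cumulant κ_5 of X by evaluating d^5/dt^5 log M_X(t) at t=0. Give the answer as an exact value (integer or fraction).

κ_5 = K′′′′′(0) = 35420/81

M_X(t) = 3/(7*(1 - 4*e^(t)/7))
K_X(t) = log M_X(t) = -log(1 - 4*e^(t)/7) - log(7) + log(3)
K′(t) = -4*e^(t)/(4*e^(t) - 7)
K′′(t) = 28*e^(t)/(16*e^(2*t) - 56*e^(t) + 49)
K′′′(t) = (-112*e^(2*t) - 196*e^(t))/(64*e^(3*t) - 336*e^(2*t) + 588*e^(t) - 343)
K′′′′(t) = (448*e^(3*t) + 3136*e^(2*t) + 1372*e^(t))/(256*e^(4*t) - 1792*e^(3*t) + 4704*e^(2*t) - 5488*e^(t) + 2401)
K′′′′′(t) = (-1792*e^(4*t) - 34496*e^(3*t) - 60368*e^(2*t) - 9604*e^(t))/(1024*e^(5*t) - 8960*e^(4*t) + 31360*e^(3*t) - 54880*e^(2*t) + 48020*e^(t) - 16807)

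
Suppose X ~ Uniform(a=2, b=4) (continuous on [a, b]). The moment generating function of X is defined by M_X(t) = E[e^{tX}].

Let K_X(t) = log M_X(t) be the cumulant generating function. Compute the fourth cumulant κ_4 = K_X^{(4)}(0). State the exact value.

M_X(t) = (e^(4*t) - e^(2*t))/(2*t)
K_X(t) = log M_X(t) = -log(t) + log(e^(4*t) - e^(2*t)) - log(2)
K′(t) = (4*t*e^(2*t) - 2*t - e^(2*t) + 1)/(t*e^(2*t) - t)
K′′(t) = (-4*t^2*e^(2*t) + e^(4*t) - 2*e^(2*t) + 1)/(t^2*e^(4*t) - 2*t^2*e^(2*t) + t^2)
K′′′(t) = (8*t^3*e^(4*t) + 8*t^3*e^(2*t) - 2*e^(6*t) + 6*e^(4*t) - 6*e^(2*t) + 2)/(t^3*e^(6*t) - 3*t^3*e^(4*t) + 3*t^3*e^(2*t) - t^3)

κ_4 = K′′′′(0) = -2/15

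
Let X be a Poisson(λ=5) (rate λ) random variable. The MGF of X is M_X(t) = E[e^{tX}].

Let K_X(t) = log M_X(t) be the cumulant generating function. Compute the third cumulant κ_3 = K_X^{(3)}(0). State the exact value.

κ_3 = K′′′(0) = 5

M_X(t) = e^(5*e^(t) - 5)
K_X(t) = log M_X(t) = 5*e^(t) - 5
K′(t) = 5*e^(t)
K′′(t) = 5*e^(t)
K′′′(t) = 5*e^(t)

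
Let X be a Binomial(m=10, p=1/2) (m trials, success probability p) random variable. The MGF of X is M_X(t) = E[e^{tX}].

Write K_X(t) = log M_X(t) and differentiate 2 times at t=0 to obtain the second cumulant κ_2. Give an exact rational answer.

κ_2 = d^2K/dt^2 |_{t=0} = 5/2

M_X(t) = (e^(t)/2 + 1/2)^10
K_X(t) = log M_X(t) = 10*log(e^(t)/2 + 1/2)
dK/dt = 10*e^(t)/(e^(t) + 1)
d^2K/dt^2 = 10*e^(t)/(e^(2*t) + 2*e^(t) + 1)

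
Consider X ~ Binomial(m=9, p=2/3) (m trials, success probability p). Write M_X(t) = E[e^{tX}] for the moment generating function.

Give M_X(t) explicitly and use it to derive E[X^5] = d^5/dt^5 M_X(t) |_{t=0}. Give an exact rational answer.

M_X(t) = (2*e^(t)/3 + 1/3)^9

E[X^5] = D^5[M](0) = 109654/9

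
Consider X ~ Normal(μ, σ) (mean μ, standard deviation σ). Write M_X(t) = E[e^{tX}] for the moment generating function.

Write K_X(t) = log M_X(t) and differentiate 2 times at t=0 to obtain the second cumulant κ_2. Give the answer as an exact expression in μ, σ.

κ_2 = K′′(0) = σ^2

M_X(t) = e^(μ*t + σ^2*t^2/2)
K_X(t) = log M_X(t) = μ*t + σ^2*t^2/2
K′(t) = μ + σ^2*t
K′′(t) = σ^2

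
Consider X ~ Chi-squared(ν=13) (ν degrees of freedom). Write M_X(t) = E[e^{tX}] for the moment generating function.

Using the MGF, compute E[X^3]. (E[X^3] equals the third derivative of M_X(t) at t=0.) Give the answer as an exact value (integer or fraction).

M_X(t) = (1 - 2*t)^(-13/2)

E[X^3] = M^(3)(0) = 3315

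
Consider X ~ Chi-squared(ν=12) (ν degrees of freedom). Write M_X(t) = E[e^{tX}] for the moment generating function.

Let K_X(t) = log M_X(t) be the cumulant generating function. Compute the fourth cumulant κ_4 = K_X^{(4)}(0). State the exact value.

M_X(t) = (1 - 2*t)^(-6)
K_X(t) = log M_X(t) = -6*log(1 - 2*t)
D^4[K](t) = 576/(16*t^4 - 32*t^3 + 24*t^2 - 8*t + 1)

κ_4 = D^4[K](0) = 576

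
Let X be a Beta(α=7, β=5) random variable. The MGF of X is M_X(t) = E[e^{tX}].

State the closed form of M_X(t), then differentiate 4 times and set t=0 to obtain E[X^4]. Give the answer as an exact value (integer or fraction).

M_X(t) = ₁F₁(7; 12; t)
D^4[M](t) = 2*₁F₁(11; 16; t)/13

E[X^4] = D^4[M](0) = 2/13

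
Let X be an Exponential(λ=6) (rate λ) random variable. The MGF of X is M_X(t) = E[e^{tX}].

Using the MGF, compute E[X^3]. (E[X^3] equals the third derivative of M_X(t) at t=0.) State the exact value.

E[X^3] = M′′′(0) = 1/36

M_X(t) = 6/(6 - t)
M′(t) = 6/(t^2 - 12*t + 36)
M′′(t) = -12/(t^3 - 18*t^2 + 108*t - 216)
M′′′(t) = 36/(t^4 - 24*t^3 + 216*t^2 - 864*t + 1296)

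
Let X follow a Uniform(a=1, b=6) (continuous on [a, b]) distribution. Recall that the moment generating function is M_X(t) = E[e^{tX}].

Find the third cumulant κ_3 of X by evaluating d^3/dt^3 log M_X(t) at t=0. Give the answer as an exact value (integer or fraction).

M_X(t) = (e^(6*t) - e^(t))/(5*t)
K_X(t) = log M_X(t) = -log(t) + log(e^(6*t) - e^(t)) - log(5)
K^(3)(t) = (125*t^3*e^(10*t) + 125*t^3*e^(5*t) - 2*e^(15*t) + 6*e^(10*t) - 6*e^(5*t) + 2)/(t^3*e^(15*t) - 3*t^3*e^(10*t) + 3*t^3*e^(5*t) - t^3)

κ_3 = K^(3)(0) = 0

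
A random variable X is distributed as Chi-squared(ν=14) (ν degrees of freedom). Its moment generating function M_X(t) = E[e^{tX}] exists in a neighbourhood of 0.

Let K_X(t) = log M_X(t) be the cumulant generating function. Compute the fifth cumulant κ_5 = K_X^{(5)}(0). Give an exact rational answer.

M_X(t) = (1 - 2*t)^(-7)
K_X(t) = log M_X(t) = -7*log(1 - 2*t)
K^(5)(t) = -5376/(32*t^5 - 80*t^4 + 80*t^3 - 40*t^2 + 10*t - 1)

κ_5 = K^(5)(0) = 5376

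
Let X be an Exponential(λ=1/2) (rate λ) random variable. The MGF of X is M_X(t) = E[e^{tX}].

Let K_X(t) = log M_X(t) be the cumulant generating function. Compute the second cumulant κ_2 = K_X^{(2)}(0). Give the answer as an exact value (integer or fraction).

κ_2 = d^2K/dt^2 |_{t=0} = 4

M_X(t) = 1/(2*(1/2 - t))
K_X(t) = log M_X(t) = -log(1/2 - t) - log(2)
dK/dt = -2/(2*t - 1)
d^2K/dt^2 = 4/(4*t^2 - 4*t + 1)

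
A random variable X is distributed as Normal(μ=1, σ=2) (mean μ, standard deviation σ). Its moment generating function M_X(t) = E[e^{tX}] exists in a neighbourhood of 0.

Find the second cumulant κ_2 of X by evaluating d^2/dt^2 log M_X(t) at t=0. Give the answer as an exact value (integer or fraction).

M_X(t) = e^(2*t^2 + t)
K_X(t) = log M_X(t) = 2*t^2 + t
D^2[K](t) = 4

κ_2 = D^2[K](0) = 4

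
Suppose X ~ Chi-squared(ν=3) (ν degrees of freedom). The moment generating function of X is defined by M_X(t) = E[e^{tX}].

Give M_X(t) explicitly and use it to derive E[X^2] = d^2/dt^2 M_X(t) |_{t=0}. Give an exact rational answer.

M_X(t) = (1 - 2*t)^(-3/2)
dM/dt = 3/(4*t^2*√(1 - 2*t) - 4*t*√(1 - 2*t) + √(1 - 2*t))
d^2M/dt^2 = -15/(8*t^3*√(1 - 2*t) - 12*t^2*√(1 - 2*t) + 6*t*√(1 - 2*t) - √(1 - 2*t))

E[X^2] = d^2M/dt^2 |_{t=0} = 15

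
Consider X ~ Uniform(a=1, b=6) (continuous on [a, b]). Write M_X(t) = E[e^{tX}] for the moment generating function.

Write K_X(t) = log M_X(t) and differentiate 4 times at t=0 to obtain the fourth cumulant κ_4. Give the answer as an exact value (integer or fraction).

M_X(t) = (e^(6*t) - e^(t))/(5*t)
K_X(t) = log M_X(t) = -log(t) + log(e^(6*t) - e^(t)) - log(5)
K′(t) = (6*t*e^(5*t) - t - e^(5*t) + 1)/(t*e^(5*t) - t)
K′′(t) = (-25*t^2*e^(5*t) + e^(10*t) - 2*e^(5*t) + 1)/(t^2*e^(10*t) - 2*t^2*e^(5*t) + t^2)
K′′′(t) = (125*t^3*e^(10*t) + 125*t^3*e^(5*t) - 2*e^(15*t) + 6*e^(10*t) - 6*e^(5*t) + 2)/(t^3*e^(15*t) - 3*t^3*e^(10*t) + 3*t^3*e^(5*t) - t^3)

κ_4 = K′′′′(0) = -125/24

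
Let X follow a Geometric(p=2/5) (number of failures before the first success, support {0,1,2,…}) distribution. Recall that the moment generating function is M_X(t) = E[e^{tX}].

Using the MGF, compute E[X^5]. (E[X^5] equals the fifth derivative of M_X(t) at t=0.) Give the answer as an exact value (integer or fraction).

E[X^5] = D^5[M](0) = 5403/2

M_X(t) = 2/(5*(1 - 3*e^(t)/5))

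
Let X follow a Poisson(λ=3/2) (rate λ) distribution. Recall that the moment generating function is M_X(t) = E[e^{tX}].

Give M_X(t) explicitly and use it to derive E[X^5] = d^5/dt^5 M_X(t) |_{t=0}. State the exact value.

E[X^5] = d^5M/dt^5 |_{t=0} = 5691/32

M_X(t) = e^(3*e^(t)/2 - 3/2)
dM/dt = 3*e^(-3/2)*e^(t)*e^(3*e^(t)/2)/2
d^2M/dt^2 = (9*e^(2*t)*e^(3*e^(t)/2) + 6*e^(t)*e^(3*e^(t)/2))*e^(-3/2)/4
d^3M/dt^3 = (27*e^(3*t)*e^(3*e^(t)/2) + 54*e^(2*t)*e^(3*e^(t)/2) + 12*e^(t)*e^(3*e^(t)/2))*e^(-3/2)/8
d^4M/dt^4 = (81*e^(4*t)*e^(3*e^(t)/2) + 324*e^(3*t)*e^(3*e^(t)/2) + 252*e^(2*t)*e^(3*e^(t)/2) + 24*e^(t)*e^(3*e^(t)/2))*e^(-3/2)/16
d^5M/dt^5 = (243*e^(5*t)*e^(3*e^(t)/2) + 1620*e^(4*t)*e^(3*e^(t)/2) + 2700*e^(3*t)*e^(3*e^(t)/2) + 1080*e^(2*t)*e^(3*e^(t)/2) + 48*e^(t)*e^(3*e^(t)/2))*e^(-3/2)/32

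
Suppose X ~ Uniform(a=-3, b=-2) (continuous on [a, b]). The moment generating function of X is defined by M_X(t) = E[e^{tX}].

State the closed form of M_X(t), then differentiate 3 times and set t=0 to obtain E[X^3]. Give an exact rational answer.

E[X^3] = D^3[M](0) = -65/4

M_X(t) = (e^(-2*t) - e^(-3*t))/t
D^3[M](t) = (-8*t^3*e^(t) + 27*t^3 - 12*t^2*e^(t) + 27*t^2 - 12*t*e^(t) + 18*t - 6*e^(t) + 6)*e^(-3*t)/t^4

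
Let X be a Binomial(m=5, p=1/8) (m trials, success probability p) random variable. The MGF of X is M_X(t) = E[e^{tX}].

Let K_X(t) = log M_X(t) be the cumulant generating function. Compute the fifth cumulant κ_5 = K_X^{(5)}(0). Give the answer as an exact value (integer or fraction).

M_X(t) = (e^(t)/8 + 7/8)^5
K_X(t) = log M_X(t) = 5*log(e^(t)/8 + 7/8)
K^(5)(t) = (-35*e^(4*t) + 2695*e^(3*t) - 18865*e^(2*t) + 12005*e^(t))/(e^(5*t) + 35*e^(4*t) + 490*e^(3*t) + 3430*e^(2*t) + 12005*e^(t) + 16807)

κ_5 = K^(5)(0) = -525/4096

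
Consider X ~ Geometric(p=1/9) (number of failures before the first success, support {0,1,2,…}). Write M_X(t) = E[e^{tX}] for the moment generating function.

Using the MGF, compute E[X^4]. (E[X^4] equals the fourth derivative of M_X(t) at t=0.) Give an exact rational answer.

E[X^4] = D^4[M](0) = 117640

M_X(t) = 1/(9*(1 - 8*e^(t)/9))
D^4[M](t) = (-4096*e^(4*t) - 50688*e^(3*t) - 57024*e^(2*t) - 5832*e^(t))/(32768*e^(5*t) - 184320*e^(4*t) + 414720*e^(3*t) - 466560*e^(2*t) + 262440*e^(t) - 59049)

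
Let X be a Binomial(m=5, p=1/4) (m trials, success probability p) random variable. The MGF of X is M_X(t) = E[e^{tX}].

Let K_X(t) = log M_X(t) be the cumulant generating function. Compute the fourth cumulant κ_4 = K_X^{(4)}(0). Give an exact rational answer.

κ_4 = K^(4)(0) = -15/128

M_X(t) = (e^(t)/4 + 3/4)^5
K_X(t) = log M_X(t) = 5*log(e^(t)/4 + 3/4)
K^(4)(t) = (15*e^(3*t) - 180*e^(2*t) + 135*e^(t))/(e^(4*t) + 12*e^(3*t) + 54*e^(2*t) + 108*e^(t) + 81)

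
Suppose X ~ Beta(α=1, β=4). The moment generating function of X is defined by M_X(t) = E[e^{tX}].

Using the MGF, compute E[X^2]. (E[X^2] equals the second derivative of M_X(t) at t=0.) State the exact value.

E[X^2] = D^2[M](0) = 1/15

M_X(t) = ₁F₁(1; 5; t)
D^2[M](t) = ₁F₁(3; 7; t)/15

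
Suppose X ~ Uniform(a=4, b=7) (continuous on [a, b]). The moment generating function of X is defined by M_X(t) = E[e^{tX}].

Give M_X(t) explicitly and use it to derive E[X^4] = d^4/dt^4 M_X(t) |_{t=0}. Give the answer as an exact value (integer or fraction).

M_X(t) = (e^(7*t) - e^(4*t))/(3*t)
M′(t) = (7*t*e^(7*t) - 4*t*e^(4*t) - e^(7*t) + e^(4*t))/(3*t^2)
M′′(t) = (49*t^2*e^(7*t) - 16*t^2*e^(4*t) - 14*t*e^(7*t) + 8*t*e^(4*t) + 2*e^(7*t) - 2*e^(4*t))/(3*t^3)
M′′′(t) = (343*t^3*e^(7*t) - 64*t^3*e^(4*t) - 147*t^2*e^(7*t) + 48*t^2*e^(4*t) + 42*t*e^(7*t) - 24*t*e^(4*t) - 6*e^(7*t) + 6*e^(4*t))/(3*t^4)

E[X^4] = M′′′′(0) = 5261/5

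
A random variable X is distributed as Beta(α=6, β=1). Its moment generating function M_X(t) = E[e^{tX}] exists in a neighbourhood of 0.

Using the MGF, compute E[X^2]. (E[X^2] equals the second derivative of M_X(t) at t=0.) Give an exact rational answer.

M_X(t) = ₁F₁(6; 7; t)
M′(t) = 6*₁F₁(7; 8; t)/7
M′′(t) = 3*₁F₁(8; 9; t)/4

E[X^2] = M′′(0) = 3/4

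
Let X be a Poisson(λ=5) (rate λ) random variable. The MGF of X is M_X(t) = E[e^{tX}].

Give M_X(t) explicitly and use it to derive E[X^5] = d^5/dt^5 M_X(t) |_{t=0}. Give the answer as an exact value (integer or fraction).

M_X(t) = e^(5*e^(t) - 5)
D^5[M](t) = (3125*e^(5*t)*e^(5*e^(t)) + 6250*e^(4*t)*e^(5*e^(t)) + 3125*e^(3*t)*e^(5*e^(t)) + 375*e^(2*t)*e^(5*e^(t)) + 5*e^(t)*e^(5*e^(t)))*e^(-5)

E[X^5] = D^5[M](0) = 12880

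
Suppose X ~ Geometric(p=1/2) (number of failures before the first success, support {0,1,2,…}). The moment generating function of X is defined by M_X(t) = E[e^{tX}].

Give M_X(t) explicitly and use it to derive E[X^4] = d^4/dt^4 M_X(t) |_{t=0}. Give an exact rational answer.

E[X^4] = d^4M/dt^4 |_{t=0} = 75

M_X(t) = 1/(2*(1 - e^(t)/2))
dM/dt = e^(t)/(e^(2*t) - 4*e^(t) + 4)
d^2M/dt^2 = (-e^(2*t) - 2*e^(t))/(e^(3*t) - 6*e^(2*t) + 12*e^(t) - 8)
d^3M/dt^3 = (e^(3*t) + 8*e^(2*t) + 4*e^(t))/(e^(4*t) - 8*e^(3*t) + 24*e^(2*t) - 32*e^(t) + 16)
d^4M/dt^4 = (-e^(4*t) - 22*e^(3*t) - 44*e^(2*t) - 8*e^(t))/(e^(5*t) - 10*e^(4*t) + 40*e^(3*t) - 80*e^(2*t) + 80*e^(t) - 32)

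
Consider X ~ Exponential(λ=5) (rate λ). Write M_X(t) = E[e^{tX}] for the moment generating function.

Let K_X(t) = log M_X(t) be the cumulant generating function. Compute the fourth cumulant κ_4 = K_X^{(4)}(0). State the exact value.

M_X(t) = 5/(5 - t)
K_X(t) = log M_X(t) = -log(5 - t) + log(5)
dK/dt = -1/(t - 5)
d^2K/dt^2 = 1/(t^2 - 10*t + 25)
d^3K/dt^3 = -2/(t^3 - 15*t^2 + 75*t - 125)
d^4K/dt^4 = 6/(t^4 - 20*t^3 + 150*t^2 - 500*t + 625)

κ_4 = d^4K/dt^4 |_{t=0} = 6/625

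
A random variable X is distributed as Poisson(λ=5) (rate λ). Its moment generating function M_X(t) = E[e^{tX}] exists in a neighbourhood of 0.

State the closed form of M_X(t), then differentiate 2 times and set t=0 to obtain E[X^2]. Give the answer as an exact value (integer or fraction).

E[X^2] = M^(2)(0) = 30

M_X(t) = e^(5*e^(t) - 5)
M^(2)(t) = (25*e^(2*t)*e^(5*e^(t)) + 5*e^(t)*e^(5*e^(t)))*e^(-5)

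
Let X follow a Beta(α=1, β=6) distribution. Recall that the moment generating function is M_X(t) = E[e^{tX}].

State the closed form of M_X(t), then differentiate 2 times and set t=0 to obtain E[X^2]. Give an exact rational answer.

M_X(t) = ₁F₁(1; 7; t)
M′(t) = ₁F₁(2; 8; t)/7
M′′(t) = ₁F₁(3; 9; t)/28

E[X^2] = M′′(0) = 1/28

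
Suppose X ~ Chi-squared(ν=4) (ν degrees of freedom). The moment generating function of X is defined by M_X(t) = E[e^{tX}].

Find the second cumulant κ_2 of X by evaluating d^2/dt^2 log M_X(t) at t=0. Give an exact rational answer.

κ_2 = D^2[K](0) = 8

M_X(t) = (1 - 2*t)^(-2)
K_X(t) = log M_X(t) = -2*log(1 - 2*t)
D^2[K](t) = 8/(4*t^2 - 4*t + 1)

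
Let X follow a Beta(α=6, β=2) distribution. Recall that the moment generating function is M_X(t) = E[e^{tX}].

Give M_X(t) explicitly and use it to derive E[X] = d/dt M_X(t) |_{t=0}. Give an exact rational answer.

E[X] = dM/dt |_{t=0} = 3/4

M_X(t) = ₁F₁(6; 8; t)
dM/dt = 3*₁F₁(7; 9; t)/4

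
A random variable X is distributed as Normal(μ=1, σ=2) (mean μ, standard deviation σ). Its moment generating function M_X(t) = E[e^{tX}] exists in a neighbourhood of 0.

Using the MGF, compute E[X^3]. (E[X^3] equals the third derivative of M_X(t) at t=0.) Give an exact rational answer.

E[X^3] = D^3[M](0) = 13

M_X(t) = e^(2*t^2 + t)
D^3[M](t) = 64*t^3*e^(t)*e^(2*t^2) + 48*t^2*e^(t)*e^(2*t^2) + 60*t*e^(t)*e^(2*t^2) + 13*e^(t)*e^(2*t^2)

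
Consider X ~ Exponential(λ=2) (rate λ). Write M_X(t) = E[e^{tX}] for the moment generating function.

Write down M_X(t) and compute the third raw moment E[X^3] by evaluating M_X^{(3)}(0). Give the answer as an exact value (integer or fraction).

E[X^3] = d^3M/dt^3 |_{t=0} = 3/4

M_X(t) = 2/(2 - t)
dM/dt = 2/(t^2 - 4*t + 4)
d^2M/dt^2 = -4/(t^3 - 6*t^2 + 12*t - 8)
d^3M/dt^3 = 12/(t^4 - 8*t^3 + 24*t^2 - 32*t + 16)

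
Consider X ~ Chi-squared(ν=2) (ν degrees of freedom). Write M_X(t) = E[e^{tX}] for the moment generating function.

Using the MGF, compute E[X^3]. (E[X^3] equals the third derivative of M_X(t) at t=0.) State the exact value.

E[X^3] = M′′′(0) = 48

M_X(t) = 1/(1 - 2*t)
M′(t) = 2/(4*t^2 - 4*t + 1)
M′′(t) = -8/(8*t^3 - 12*t^2 + 6*t - 1)
M′′′(t) = 48/(16*t^4 - 32*t^3 + 24*t^2 - 8*t + 1)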